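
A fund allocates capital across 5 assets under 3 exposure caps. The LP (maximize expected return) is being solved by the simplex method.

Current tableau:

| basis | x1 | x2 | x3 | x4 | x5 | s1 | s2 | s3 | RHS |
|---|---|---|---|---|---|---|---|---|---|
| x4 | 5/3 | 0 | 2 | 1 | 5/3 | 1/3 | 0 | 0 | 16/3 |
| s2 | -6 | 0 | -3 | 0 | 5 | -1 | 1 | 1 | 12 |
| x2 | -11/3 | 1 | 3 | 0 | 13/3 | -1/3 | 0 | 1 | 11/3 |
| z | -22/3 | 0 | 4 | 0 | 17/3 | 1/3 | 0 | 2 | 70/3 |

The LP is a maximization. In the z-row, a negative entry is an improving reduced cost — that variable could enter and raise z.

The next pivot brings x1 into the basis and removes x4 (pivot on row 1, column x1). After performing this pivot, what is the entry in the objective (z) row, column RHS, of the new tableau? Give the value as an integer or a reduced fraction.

234/5

Pivot element is row 1, column x1: 5/3.
Normalize row 1: new (row 1, RHS) = (16/3)/(5/3) = 16/5.
z-row ← z-row − (-22/3)·(new row 1): 70/3 − (-22/3)·(16/5) = 234/5.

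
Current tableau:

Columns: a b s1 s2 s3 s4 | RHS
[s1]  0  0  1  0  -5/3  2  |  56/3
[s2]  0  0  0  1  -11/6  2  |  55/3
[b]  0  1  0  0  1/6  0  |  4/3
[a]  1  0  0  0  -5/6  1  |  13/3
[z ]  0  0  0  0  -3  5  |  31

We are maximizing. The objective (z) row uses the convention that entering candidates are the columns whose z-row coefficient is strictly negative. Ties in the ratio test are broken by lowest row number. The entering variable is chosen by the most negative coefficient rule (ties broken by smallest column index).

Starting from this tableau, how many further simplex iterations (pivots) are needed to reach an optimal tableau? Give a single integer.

1

pivot: s3 in, b out → z = 55
No improving column remains; optimal.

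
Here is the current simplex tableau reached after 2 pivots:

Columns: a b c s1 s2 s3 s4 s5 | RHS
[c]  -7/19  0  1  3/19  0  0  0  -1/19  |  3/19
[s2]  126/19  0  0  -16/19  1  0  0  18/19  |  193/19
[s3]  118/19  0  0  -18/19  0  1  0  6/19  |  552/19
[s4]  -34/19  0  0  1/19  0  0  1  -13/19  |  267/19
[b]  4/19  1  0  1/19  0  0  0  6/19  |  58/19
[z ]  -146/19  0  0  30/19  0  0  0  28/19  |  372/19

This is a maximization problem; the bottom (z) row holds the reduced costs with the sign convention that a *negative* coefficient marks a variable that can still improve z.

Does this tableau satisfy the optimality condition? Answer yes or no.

Column a has objective-row coefficient -146/19, which is negative; an improving pivot exists, so not yet optimal.

no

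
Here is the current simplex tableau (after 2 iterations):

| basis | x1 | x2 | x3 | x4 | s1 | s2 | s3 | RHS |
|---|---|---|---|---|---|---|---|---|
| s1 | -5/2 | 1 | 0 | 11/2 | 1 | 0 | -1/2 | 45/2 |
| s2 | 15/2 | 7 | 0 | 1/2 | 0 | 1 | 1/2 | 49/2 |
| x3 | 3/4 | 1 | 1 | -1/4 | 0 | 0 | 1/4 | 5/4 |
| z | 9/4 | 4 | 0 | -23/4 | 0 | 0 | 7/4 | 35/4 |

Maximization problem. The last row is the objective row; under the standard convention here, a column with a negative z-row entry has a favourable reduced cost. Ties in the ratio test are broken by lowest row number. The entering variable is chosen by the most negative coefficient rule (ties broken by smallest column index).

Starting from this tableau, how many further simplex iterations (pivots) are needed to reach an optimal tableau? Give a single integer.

pivot: x4 in, s1 out → z = 355/11
pivot: x1 in, s2 out → z = 2833/85
No improving column remains; optimal.

2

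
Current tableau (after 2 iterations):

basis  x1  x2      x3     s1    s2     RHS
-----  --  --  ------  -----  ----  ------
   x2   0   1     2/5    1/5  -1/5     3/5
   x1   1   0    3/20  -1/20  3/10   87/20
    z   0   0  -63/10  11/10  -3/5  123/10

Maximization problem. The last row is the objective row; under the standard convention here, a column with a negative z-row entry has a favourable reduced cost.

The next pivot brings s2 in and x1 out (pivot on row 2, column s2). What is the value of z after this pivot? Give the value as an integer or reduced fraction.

Minimum ratio for s2: (87/20)/(3/10) = 29/2.
z changes by −(z-row coeff of s2)·ratio = −(-3/5)·(29/2) = 87/10.
New z = 123/10 + (87/10) = 21.

21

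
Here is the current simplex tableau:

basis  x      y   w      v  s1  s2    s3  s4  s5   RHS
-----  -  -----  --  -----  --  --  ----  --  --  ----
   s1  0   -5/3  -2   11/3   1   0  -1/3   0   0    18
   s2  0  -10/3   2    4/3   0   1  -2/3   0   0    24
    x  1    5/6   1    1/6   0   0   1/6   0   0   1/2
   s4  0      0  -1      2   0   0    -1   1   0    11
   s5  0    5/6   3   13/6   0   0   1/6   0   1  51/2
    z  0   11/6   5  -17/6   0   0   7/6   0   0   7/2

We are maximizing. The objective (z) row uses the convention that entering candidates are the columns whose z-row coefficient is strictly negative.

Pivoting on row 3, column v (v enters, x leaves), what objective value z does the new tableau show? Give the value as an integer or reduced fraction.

Minimum ratio for v: (1/2)/(1/6) = 3.
z changes by −(z-row coeff of v)·ratio = −(-17/6)·3 = 17/2.
New z = 7/2 + (17/2) = 12.

12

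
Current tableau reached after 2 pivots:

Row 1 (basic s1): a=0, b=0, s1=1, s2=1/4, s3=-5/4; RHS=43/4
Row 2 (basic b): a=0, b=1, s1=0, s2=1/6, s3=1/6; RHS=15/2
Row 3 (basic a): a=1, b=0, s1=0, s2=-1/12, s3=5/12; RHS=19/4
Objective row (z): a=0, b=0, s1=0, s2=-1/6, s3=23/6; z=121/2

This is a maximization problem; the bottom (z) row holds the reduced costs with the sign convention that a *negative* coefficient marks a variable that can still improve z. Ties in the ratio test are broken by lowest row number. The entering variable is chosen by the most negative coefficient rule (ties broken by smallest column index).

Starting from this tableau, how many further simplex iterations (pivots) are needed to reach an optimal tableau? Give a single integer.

pivot: s2 in, s1 out → z = 203/3
No improving column remains; optimal.

1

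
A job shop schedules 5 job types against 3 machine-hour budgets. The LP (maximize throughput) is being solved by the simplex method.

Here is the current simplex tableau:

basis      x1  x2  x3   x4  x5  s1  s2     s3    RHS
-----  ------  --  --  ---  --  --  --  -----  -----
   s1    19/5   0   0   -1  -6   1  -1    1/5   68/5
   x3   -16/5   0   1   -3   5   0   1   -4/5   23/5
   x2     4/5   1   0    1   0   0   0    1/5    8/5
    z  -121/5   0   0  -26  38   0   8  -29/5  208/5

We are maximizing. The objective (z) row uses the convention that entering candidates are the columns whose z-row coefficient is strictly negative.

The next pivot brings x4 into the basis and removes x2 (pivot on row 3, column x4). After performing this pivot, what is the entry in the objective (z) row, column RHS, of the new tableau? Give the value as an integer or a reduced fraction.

416/5

Pivot element is row 3, column x4: 1.
Normalize row 3: new (row 3, RHS) = (8/5)/1 = 8/5.
z-row ← z-row − (-26)·(new row 3): 208/5 − (-26)·(8/5) = 416/5.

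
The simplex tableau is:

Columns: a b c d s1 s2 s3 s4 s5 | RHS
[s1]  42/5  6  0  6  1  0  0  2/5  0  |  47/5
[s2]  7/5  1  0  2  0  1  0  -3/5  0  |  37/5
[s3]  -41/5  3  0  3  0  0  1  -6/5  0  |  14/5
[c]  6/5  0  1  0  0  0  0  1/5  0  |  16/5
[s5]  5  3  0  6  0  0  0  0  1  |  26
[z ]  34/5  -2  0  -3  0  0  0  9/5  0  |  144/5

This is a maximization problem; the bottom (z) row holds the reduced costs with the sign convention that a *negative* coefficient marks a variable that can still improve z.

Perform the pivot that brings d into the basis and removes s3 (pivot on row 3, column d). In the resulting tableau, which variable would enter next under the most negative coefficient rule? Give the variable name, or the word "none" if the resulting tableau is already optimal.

Pivot element 3. New z-row = old z-row − (-3)·(row 3/3).
Updated z-row coefficients: a: -7/5, b: 1, c: 0, d: 0, s1: 0, s2: 0, s3: 1, s4: 3/5, s5: 0.
The most negative is -7/5 in column a, so a would enter next.

a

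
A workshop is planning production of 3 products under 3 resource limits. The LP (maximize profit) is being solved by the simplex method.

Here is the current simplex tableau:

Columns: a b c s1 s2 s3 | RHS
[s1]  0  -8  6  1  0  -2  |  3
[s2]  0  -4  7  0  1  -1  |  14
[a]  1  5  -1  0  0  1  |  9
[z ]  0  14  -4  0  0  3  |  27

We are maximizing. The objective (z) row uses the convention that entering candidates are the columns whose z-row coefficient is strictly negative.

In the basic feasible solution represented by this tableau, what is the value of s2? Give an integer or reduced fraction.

s2 is basic (row 2); its value is the RHS of that row: 14.

14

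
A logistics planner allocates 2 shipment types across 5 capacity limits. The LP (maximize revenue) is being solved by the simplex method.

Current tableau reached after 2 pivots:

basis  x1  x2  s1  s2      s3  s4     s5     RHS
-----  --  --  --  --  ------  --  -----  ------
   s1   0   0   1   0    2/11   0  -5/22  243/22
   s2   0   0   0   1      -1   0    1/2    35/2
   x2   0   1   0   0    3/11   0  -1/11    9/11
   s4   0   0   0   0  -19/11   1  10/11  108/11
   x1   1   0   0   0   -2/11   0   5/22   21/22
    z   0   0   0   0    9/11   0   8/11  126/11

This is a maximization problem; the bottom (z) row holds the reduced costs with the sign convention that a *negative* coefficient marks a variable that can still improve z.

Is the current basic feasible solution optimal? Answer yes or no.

yes

No objective-row coefficient is strictly negative, so no entering variable exists; the tableau is optimal.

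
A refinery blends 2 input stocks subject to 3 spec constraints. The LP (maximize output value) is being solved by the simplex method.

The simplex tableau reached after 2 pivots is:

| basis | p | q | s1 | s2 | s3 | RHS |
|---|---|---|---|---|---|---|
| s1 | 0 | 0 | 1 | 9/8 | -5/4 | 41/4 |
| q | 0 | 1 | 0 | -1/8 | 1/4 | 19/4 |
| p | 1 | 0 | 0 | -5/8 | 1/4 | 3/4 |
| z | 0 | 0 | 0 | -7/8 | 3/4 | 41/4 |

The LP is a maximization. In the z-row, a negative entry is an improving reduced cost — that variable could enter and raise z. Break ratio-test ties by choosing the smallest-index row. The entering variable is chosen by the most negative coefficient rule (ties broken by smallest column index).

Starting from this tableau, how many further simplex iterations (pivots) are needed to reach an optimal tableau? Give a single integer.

2

pivot: s2 in, s1 out → z = 164/9
pivot: s3 in, q out → z = 30
No improving column remains; optimal.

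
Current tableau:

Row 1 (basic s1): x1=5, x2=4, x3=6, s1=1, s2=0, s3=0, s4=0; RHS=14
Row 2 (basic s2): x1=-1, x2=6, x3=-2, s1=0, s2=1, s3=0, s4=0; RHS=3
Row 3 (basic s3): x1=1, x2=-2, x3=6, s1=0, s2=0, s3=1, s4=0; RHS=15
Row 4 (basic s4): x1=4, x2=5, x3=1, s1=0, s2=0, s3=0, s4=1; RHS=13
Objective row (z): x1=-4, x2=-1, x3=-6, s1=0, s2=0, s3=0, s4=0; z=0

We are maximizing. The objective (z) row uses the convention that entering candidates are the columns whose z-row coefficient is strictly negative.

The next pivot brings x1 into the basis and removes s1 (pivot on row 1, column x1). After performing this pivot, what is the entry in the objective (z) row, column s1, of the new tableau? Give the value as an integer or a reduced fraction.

4/5

Pivot element is row 1, column x1: 5.
Normalize row 1: new (row 1, s1) = 1/5 = 1/5.
z-row ← z-row − (-4)·(new row 1): 0 − (-4)·(1/5) = 4/5.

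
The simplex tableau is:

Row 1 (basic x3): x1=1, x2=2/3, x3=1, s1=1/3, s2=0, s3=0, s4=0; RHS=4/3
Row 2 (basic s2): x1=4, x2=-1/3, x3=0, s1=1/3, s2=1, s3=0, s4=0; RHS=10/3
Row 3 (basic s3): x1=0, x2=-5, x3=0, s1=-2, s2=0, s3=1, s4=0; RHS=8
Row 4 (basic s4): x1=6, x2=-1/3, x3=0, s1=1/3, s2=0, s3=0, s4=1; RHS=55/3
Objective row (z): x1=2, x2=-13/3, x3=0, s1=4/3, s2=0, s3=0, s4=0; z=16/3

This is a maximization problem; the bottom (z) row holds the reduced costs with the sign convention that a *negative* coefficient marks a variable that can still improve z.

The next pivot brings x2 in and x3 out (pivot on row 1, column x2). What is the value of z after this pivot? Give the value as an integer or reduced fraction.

14

Minimum ratio for x2: (4/3)/(2/3) = 2.
z changes by −(z-row coeff of x2)·ratio = −(-13/3)·2 = 26/3.
New z = 16/3 + (26/3) = 14.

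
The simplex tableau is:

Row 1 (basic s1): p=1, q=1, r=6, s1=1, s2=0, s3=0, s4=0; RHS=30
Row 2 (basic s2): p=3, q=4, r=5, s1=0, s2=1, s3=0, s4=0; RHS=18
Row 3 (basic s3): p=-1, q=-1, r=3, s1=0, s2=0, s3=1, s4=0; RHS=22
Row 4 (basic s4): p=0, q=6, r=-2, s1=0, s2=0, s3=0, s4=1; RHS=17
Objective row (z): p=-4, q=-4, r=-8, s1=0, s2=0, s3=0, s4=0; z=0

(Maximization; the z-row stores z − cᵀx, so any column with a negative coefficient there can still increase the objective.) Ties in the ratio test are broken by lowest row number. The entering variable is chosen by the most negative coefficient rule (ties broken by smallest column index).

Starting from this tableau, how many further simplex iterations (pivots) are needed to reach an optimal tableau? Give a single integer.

pivot: r in, s2 out → z = 144/5
No improving column remains; optimal.

1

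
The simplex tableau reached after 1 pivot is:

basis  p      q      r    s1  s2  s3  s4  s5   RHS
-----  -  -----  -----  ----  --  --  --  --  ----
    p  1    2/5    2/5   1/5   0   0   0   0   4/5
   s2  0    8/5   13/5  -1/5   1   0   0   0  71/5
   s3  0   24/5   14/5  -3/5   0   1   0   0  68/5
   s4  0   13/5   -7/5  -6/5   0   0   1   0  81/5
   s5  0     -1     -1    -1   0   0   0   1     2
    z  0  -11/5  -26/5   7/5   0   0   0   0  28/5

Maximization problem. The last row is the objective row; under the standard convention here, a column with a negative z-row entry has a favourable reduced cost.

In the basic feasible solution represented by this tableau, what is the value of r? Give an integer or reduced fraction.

0

r is nonbasic (not in the basis column), so its value in the current BFS is 0.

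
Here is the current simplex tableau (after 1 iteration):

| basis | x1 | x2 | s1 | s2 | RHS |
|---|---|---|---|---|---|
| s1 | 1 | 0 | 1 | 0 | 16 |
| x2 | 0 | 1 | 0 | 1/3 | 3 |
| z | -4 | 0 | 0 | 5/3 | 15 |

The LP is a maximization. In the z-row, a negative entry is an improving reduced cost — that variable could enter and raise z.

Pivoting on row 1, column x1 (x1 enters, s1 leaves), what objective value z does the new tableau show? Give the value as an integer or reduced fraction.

79

Minimum ratio for x1: 16/1 = 16.
z changes by −(z-row coeff of x1)·ratio = −(-4)·16 = 64.
New z = 15 + 64 = 79.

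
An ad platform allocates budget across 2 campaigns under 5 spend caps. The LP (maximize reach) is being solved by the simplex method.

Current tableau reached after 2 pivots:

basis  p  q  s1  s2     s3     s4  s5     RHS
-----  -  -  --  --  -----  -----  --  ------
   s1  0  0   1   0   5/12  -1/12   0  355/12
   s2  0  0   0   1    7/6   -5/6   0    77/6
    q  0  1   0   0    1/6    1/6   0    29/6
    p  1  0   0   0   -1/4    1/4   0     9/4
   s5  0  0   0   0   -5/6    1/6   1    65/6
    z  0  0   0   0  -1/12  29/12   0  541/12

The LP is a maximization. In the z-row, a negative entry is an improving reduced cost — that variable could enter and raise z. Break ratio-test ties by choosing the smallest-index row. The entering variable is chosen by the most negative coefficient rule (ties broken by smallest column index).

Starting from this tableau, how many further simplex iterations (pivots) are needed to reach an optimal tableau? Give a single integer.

pivot: s3 in, s2 out → z = 46
No improving column remains; optimal.

1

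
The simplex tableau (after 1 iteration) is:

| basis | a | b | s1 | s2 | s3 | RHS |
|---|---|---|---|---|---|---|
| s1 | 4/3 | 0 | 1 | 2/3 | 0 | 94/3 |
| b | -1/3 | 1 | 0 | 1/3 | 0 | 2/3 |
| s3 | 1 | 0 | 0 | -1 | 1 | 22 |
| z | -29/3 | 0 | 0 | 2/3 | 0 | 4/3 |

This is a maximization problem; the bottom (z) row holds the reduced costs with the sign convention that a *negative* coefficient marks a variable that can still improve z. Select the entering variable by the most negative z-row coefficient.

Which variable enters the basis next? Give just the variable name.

Objective-row coefficients: a: -29/3, b: 0, s1: 0, s2: 2/3, s3: 0.
The most negative is -29/3 in column a, so a enters.

a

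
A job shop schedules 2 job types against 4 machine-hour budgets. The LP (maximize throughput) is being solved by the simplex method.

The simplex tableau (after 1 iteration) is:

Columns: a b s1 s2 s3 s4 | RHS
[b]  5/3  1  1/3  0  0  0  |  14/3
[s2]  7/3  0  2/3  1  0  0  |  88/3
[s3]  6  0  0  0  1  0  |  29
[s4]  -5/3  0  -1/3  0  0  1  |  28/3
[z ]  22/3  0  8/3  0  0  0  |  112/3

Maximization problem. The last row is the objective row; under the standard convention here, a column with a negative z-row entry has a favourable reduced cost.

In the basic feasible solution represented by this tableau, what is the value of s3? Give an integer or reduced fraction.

s3 is basic (row 3); its value is the RHS of that row: 29.

29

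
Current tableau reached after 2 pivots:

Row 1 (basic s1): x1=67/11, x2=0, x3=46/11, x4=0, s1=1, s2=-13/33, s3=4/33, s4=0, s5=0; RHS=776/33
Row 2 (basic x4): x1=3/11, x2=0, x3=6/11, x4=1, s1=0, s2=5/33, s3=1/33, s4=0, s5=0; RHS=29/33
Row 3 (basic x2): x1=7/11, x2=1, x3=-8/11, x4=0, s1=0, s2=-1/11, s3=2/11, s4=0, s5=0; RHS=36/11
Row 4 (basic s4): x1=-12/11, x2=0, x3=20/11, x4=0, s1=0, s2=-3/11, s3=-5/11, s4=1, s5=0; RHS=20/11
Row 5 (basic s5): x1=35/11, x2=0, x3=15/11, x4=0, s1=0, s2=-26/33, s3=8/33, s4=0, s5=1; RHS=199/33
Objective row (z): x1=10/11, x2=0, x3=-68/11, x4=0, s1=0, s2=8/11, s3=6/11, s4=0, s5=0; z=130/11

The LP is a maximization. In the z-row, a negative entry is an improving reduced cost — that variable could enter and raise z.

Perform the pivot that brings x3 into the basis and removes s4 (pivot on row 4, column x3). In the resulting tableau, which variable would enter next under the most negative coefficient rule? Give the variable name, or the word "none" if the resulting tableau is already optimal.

Pivot element 20/11. New z-row = old z-row − (-68/11)·(row 4/(20/11)).
Updated z-row coefficients: x1: -14/5, x2: 0, x3: 0, x4: 0, s1: 0, s2: -1/5, s3: -1, s4: 17/5, s5: 0.
The most negative is -14/5 in column x1, so x1 would enter next.

x1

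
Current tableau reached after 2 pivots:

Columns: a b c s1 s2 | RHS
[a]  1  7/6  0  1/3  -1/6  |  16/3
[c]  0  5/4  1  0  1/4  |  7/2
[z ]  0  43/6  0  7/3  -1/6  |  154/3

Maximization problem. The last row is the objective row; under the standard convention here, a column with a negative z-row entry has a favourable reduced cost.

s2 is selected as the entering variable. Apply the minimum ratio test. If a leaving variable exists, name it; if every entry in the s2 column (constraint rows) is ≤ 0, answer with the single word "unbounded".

c

Ratios: row 1 (a): entry -1/6 ≤ 0, skip; row 2 (c): (7/2)/(1/4) = 14.
Minimum ratio is in the c row, so c leaves.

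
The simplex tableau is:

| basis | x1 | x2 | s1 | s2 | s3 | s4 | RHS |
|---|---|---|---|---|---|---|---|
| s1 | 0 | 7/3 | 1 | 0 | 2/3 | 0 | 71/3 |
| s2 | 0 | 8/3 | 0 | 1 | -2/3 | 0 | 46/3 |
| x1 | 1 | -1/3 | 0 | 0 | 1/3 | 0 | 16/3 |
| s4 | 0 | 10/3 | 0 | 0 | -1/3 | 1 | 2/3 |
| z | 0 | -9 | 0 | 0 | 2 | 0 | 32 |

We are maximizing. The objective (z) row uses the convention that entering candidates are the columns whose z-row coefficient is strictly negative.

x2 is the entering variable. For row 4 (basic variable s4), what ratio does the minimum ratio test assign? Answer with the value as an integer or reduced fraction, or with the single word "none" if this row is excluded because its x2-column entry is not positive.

Ratio = RHS / (x2 entry) = (2/3) / (10/3) = 1/5.

1/5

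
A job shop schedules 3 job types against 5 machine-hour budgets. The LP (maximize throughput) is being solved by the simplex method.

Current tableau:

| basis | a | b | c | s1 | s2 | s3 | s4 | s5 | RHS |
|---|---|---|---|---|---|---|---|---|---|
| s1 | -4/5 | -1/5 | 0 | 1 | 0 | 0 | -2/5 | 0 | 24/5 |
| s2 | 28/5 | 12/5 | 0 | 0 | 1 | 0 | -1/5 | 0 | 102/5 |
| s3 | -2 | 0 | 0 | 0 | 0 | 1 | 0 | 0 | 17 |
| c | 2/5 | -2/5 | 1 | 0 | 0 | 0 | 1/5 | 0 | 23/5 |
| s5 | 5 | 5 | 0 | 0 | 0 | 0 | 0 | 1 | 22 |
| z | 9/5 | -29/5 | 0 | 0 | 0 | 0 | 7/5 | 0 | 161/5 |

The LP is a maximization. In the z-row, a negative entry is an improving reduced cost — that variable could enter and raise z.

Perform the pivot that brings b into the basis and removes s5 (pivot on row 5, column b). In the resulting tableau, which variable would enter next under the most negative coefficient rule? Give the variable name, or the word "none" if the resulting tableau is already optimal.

none

Pivot element 5. New z-row = old z-row − (-29/5)·(row 5/5).
Updated z-row coefficients: a: 38/5, b: 0, c: 0, s1: 0, s2: 0, s3: 0, s4: 7/5, s5: 29/25.
No coefficient is strictly negative; the tableau after this pivot is optimal.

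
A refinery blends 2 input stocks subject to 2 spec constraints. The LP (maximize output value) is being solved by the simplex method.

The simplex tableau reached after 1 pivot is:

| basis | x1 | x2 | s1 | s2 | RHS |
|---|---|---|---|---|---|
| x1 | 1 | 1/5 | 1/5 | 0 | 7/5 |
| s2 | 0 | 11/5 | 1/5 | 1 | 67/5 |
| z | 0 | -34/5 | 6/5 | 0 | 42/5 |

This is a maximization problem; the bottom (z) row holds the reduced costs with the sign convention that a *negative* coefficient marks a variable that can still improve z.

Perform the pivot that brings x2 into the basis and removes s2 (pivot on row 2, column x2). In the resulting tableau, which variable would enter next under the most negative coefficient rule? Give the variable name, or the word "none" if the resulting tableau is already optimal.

Pivot element 11/5. New z-row = old z-row − (-34/5)·(row 2/(11/5)).
Updated z-row coefficients: x1: 0, x2: 0, s1: 20/11, s2: 34/11.
No coefficient is strictly negative; the tableau after this pivot is optimal.

none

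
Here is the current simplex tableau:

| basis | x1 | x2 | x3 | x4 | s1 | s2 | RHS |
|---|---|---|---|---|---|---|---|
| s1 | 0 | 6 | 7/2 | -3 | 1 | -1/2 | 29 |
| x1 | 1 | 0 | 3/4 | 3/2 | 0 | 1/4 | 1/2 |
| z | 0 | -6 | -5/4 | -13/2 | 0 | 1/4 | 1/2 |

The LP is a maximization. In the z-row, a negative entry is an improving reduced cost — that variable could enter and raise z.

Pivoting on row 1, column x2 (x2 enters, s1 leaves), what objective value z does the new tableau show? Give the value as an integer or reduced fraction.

59/2

Minimum ratio for x2: 29/6 = 29/6.
z changes by −(z-row coeff of x2)·ratio = −(-6)·(29/6) = 29.
New z = 1/2 + 29 = 59/2.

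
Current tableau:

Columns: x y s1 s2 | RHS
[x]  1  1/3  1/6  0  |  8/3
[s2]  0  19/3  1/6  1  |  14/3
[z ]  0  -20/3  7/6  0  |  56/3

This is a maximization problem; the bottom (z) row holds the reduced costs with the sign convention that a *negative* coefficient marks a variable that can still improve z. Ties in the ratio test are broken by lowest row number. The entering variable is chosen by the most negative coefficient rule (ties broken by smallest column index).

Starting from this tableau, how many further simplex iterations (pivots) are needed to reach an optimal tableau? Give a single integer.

pivot: y in, s2 out → z = 448/19
No improving column remains; optimal.

1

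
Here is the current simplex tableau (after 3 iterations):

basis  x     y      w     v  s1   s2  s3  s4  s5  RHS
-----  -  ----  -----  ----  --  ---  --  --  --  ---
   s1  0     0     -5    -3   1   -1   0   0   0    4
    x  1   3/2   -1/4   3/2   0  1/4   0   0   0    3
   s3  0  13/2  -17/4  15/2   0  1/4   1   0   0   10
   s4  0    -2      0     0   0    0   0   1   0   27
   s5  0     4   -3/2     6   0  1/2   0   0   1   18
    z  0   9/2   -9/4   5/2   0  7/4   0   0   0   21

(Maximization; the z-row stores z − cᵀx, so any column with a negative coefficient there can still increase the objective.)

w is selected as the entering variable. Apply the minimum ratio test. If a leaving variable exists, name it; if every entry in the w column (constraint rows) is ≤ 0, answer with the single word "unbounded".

unbounded

w-column entries: row 1: -5, row 2: -1/4, row 3: -17/4, row 4: 0, row 5: -3/2. All ≤ 0, so w can increase without bound; the LP is unbounded in this direction.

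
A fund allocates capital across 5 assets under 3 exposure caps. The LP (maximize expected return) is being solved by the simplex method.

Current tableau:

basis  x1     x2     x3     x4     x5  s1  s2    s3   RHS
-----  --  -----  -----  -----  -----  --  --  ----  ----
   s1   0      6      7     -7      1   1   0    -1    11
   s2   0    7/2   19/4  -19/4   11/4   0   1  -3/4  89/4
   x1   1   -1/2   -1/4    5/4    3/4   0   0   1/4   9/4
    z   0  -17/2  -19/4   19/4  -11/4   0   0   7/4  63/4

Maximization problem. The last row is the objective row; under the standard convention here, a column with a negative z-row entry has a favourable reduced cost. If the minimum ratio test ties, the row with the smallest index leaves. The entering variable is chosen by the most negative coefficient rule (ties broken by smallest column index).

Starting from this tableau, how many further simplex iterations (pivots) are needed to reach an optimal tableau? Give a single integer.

2

pivot: x2 in, s1 out → z = 94/3
pivot: x4 in, x1 out → z = 447/8
No improving column remains; optimal.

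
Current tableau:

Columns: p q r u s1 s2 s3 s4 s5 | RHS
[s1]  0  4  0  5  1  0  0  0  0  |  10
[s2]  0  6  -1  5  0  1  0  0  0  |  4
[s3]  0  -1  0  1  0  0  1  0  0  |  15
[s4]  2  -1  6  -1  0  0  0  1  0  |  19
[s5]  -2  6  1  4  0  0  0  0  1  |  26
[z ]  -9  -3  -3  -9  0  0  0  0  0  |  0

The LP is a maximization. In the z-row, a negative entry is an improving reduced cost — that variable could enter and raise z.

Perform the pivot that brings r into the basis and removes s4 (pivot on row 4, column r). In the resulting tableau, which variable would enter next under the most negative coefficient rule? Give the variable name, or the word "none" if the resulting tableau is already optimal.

u

Pivot element 6. New z-row = old z-row − (-3)·(row 4/6).
Updated z-row coefficients: p: -8, q: -7/2, r: 0, u: -19/2, s1: 0, s2: 0, s3: 0, s4: 1/2, s5: 0.
The most negative is -19/2 in column u, so u would enter next.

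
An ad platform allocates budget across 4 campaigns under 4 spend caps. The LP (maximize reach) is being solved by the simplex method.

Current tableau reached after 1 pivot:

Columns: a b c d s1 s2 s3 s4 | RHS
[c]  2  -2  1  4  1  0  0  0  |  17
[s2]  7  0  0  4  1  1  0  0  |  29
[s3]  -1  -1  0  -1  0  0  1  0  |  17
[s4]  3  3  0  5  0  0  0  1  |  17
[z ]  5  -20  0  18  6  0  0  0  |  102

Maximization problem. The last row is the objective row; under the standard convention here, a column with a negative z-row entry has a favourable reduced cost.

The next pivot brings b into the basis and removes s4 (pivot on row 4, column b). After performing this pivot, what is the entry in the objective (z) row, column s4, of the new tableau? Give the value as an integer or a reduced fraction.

20/3

Pivot element is row 4, column b: 3.
Normalize row 4: new (row 4, s4) = 1/3 = 1/3.
z-row ← z-row − (-20)·(new row 4): 0 − (-20)·(1/3) = 20/3.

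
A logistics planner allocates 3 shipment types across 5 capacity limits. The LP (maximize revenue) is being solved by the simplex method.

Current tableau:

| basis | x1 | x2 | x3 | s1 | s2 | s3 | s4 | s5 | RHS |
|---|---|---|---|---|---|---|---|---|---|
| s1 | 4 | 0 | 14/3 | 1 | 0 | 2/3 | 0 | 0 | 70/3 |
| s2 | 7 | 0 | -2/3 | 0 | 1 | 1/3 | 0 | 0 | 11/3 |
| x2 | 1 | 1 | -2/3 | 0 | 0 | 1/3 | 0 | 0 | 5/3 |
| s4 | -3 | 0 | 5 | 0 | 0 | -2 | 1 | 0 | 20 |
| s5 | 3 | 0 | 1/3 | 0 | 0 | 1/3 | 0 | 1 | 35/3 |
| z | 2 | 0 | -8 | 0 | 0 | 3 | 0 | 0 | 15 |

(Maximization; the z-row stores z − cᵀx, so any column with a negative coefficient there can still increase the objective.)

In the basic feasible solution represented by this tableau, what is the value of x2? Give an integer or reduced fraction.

x2 is basic (row 3); its value is the RHS of that row: 5/3.

5/3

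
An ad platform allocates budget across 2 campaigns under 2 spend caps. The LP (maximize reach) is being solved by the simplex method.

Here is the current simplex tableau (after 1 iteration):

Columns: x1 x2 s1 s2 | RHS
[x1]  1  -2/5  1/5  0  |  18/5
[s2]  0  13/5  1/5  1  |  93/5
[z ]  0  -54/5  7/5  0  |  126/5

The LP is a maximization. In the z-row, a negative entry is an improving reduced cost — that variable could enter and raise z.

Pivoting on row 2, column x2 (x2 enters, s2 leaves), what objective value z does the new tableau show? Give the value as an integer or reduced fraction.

1332/13

Minimum ratio for x2: (93/5)/(13/5) = 93/13.
z changes by −(z-row coeff of x2)·ratio = −(-54/5)·(93/13) = 5022/65.
New z = 126/5 + (5022/65) = 1332/13.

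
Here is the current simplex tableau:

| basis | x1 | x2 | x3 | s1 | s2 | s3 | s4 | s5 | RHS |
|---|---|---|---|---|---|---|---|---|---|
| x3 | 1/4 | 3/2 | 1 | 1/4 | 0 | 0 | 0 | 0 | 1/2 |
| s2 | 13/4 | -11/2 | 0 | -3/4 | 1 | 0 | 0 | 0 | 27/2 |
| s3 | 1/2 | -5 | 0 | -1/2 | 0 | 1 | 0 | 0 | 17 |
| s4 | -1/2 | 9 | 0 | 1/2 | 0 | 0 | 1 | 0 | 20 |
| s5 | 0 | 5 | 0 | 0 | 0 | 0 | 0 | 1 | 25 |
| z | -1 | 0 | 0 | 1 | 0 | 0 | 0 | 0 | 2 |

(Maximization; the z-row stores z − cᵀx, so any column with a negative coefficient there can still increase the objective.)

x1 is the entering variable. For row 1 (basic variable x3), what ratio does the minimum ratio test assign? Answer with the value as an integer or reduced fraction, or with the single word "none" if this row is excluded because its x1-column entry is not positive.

Ratio = RHS / (x1 entry) = (1/2) / (1/4) = 2.

2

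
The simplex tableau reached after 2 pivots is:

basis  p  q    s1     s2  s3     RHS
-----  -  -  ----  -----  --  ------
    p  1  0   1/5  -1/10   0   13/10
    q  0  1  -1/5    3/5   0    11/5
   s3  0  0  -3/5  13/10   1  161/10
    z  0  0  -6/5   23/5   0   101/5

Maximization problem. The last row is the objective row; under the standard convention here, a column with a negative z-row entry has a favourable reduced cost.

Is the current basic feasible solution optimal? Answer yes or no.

Column s1 has objective-row coefficient -6/5, which is negative; an improving pivot exists, so not yet optimal.

no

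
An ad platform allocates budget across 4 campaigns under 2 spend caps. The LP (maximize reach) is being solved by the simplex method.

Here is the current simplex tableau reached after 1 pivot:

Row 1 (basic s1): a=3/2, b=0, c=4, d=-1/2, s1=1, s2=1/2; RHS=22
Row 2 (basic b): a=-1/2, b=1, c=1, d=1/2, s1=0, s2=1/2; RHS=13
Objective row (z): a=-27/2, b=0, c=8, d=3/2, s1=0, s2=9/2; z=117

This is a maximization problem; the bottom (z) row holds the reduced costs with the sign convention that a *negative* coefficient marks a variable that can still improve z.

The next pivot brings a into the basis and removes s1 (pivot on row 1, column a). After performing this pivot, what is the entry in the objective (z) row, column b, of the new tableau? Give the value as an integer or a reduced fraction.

Pivot element is row 1, column a: 3/2.
Normalize row 1: new (row 1, b) = 0/(3/2) = 0.
z-row ← z-row − (-27/2)·(new row 1): 0 − (-27/2)·0 = 0.

0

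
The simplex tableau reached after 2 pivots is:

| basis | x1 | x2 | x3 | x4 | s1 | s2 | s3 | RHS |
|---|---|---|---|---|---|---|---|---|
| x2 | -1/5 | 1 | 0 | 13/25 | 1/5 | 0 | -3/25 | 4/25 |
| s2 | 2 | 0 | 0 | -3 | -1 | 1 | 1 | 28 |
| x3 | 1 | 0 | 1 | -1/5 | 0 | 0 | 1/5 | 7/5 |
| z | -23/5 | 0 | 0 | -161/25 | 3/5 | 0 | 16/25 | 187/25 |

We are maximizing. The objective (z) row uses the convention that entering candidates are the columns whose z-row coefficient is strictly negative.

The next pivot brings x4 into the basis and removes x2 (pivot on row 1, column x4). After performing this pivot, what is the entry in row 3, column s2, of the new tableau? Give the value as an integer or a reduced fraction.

Pivot element is row 1, column x4: 13/25.
Normalize row 1: new (row 1, s2) = 0/(13/25) = 0.
row 3 ← row 3 − (-1/5)·(new row 1): 0 − (-1/5)·0 = 0.

0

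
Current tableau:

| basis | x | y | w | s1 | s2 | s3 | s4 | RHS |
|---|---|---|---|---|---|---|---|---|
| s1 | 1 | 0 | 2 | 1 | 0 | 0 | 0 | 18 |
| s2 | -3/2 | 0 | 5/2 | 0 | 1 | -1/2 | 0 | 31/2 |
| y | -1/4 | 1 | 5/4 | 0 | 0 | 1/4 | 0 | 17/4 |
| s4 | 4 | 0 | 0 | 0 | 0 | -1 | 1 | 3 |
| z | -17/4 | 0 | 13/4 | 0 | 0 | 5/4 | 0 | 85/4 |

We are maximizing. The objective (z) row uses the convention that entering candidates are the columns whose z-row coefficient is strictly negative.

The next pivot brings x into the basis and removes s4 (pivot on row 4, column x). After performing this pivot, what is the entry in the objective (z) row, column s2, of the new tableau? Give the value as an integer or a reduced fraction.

Pivot element is row 4, column x: 4.
Normalize row 4: new (row 4, s2) = 0/4 = 0.
z-row ← z-row − (-17/4)·(new row 4): 0 − (-17/4)·0 = 0.

0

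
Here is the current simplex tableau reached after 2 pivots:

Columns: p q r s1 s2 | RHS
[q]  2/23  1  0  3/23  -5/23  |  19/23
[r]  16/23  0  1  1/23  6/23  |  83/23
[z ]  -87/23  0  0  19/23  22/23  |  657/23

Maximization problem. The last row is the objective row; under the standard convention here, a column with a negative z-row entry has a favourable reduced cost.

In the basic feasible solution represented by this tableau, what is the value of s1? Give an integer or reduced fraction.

s1 is nonbasic (not in the basis column), so its value in the current BFS is 0.

0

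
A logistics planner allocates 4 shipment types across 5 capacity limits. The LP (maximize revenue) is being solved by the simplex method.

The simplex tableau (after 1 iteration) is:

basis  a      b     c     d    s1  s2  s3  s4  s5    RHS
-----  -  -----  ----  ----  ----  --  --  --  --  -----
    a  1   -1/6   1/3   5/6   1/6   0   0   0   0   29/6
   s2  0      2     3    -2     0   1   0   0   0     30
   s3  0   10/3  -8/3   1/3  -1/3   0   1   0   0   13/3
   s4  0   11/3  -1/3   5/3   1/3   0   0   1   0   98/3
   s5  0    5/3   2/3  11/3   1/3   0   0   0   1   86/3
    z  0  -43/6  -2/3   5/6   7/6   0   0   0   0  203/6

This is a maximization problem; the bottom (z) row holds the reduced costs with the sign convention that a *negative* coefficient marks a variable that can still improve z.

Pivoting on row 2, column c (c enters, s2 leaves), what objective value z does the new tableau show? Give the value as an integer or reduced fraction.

81/2

Minimum ratio for c: 30/3 = 10.
z changes by −(z-row coeff of c)·ratio = −(-2/3)·10 = 20/3.
New z = 203/6 + (20/3) = 81/2.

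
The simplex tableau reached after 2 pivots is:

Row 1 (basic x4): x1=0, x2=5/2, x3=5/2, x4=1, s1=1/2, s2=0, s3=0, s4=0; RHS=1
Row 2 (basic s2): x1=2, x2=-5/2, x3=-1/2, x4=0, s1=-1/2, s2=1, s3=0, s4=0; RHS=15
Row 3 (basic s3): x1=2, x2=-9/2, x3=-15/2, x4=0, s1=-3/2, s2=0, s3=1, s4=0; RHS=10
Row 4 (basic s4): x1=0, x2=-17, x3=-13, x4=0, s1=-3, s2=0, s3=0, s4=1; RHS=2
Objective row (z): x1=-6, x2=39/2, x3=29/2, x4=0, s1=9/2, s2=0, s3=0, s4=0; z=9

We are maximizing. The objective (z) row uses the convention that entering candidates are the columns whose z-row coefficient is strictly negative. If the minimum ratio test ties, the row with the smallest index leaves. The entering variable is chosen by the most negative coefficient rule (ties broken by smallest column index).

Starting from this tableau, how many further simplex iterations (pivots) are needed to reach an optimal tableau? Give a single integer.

pivot: x1 in, s3 out → z = 39
pivot: x3 in, x4 out → z = 211/5
No improving column remains; optimal.

2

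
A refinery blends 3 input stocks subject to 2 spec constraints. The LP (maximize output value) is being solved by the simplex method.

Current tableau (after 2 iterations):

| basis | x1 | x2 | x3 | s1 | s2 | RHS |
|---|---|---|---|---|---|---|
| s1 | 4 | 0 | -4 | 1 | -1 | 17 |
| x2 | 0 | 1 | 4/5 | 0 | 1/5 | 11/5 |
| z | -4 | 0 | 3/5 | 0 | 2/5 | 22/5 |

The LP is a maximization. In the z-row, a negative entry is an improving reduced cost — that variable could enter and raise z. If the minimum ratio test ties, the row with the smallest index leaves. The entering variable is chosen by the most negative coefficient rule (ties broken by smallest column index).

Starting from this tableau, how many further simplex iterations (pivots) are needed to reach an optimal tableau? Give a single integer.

2

pivot: x1 in, s1 out → z = 107/5
pivot: x3 in, x2 out → z = 123/4
No improving column remains; optimal.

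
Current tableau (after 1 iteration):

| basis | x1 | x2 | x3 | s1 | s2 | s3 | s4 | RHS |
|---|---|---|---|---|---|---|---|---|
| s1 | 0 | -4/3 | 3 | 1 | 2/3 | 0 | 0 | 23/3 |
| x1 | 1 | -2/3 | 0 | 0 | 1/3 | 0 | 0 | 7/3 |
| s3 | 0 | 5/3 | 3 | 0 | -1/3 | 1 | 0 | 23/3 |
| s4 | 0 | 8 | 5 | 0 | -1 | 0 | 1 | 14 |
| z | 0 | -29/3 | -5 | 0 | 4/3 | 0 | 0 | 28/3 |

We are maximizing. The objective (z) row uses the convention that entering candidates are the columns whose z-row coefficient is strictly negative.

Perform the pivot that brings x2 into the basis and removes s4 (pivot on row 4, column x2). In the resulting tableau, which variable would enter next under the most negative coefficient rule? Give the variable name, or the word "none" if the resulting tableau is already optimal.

none

Pivot element 8. New z-row = old z-row − (-29/3)·(row 4/8).
Updated z-row coefficients: x1: 0, x2: 0, x3: 25/24, s1: 0, s2: 1/8, s3: 0, s4: 29/24.
No coefficient is strictly negative; the tableau after this pivot is optimal.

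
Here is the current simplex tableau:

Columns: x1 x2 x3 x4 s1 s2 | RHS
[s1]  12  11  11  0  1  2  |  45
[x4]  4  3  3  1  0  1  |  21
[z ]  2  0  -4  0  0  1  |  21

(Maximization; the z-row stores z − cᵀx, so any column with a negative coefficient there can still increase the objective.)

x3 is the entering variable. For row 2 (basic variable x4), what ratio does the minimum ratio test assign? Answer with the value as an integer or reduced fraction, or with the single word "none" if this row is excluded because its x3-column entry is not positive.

Ratio = RHS / (x3 entry) = 21 / 3 = 7.

7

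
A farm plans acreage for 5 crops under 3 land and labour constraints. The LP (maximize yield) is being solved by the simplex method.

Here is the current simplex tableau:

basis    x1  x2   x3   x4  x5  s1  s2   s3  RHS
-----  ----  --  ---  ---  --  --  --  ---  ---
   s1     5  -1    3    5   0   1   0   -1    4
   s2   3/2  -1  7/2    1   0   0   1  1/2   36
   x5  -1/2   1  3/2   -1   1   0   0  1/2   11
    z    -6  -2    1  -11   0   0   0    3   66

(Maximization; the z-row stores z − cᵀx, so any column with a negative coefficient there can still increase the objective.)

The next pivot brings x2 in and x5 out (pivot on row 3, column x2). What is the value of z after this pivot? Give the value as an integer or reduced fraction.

Minimum ratio for x2: 11/1 = 11.
z changes by −(z-row coeff of x2)·ratio = −(-2)·11 = 22.
New z = 66 + 22 = 88.

88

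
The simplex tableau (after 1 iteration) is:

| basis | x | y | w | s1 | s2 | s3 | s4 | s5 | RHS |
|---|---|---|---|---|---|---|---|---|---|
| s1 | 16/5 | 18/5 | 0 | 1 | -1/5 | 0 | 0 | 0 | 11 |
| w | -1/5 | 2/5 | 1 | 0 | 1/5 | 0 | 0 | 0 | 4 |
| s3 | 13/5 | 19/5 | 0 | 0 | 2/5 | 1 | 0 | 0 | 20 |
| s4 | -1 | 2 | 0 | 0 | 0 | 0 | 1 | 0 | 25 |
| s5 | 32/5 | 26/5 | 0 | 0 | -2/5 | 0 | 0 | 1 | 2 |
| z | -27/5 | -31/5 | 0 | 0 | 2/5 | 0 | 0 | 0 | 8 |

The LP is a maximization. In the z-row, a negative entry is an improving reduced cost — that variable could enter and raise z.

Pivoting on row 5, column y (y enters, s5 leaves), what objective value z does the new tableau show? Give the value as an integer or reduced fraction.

Minimum ratio for y: 2/(26/5) = 5/13.
z changes by −(z-row coeff of y)·ratio = −(-31/5)·(5/13) = 31/13.
New z = 8 + (31/13) = 135/13.

135/13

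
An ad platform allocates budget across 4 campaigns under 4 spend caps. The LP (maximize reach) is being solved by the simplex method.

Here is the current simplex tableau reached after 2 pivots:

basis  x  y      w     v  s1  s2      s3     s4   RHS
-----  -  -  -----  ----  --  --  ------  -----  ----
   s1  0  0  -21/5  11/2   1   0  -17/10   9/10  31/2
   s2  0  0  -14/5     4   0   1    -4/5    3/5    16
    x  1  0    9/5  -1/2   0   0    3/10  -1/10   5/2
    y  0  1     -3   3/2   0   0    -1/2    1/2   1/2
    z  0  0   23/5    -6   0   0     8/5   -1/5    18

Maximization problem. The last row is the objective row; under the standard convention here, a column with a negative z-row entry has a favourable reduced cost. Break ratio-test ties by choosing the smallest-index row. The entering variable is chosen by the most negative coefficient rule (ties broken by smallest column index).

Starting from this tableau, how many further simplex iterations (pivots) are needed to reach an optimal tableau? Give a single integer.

pivot: v in, y out → z = 20
pivot: w in, s1 out → z = 3557/102
pivot: s3 in, x out → z = 223/6
No improving column remains; optimal.

3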